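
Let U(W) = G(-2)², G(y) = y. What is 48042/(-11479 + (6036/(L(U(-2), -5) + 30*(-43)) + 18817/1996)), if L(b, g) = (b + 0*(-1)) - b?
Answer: -20616743880/4924060381 ≈ -4.1869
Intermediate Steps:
U(W) = 4 (U(W) = (-2)² = 4)
L(b, g) = 0 (L(b, g) = (b + 0) - b = b - b = 0)
48042/(-11479 + (6036/(L(U(-2), -5) + 30*(-43)) + 18817/1996)) = 48042/(-11479 + (6036/(0 + 30*(-43)) + 18817/1996)) = 48042/(-11479 + (6036/(0 - 1290) + 18817*(1/1996))) = 48042/(-11479 + (6036/(-1290) + 18817/1996)) = 48042/(-11479 + (6036*(-1/1290) + 18817/1996)) = 48042/(-11479 + (-1006/215 + 18817/1996)) = 48042/(-11479 + 2037679/429140) = 48042/(-4924060381/429140) = 48042*(-429140/4924060381) = -20616743880/4924060381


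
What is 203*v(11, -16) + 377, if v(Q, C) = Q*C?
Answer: -35351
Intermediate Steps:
v(Q, C) = C*Q
203*v(11, -16) + 377 = 203*(-16*11) + 377 = 203*(-176) + 377 = -35728 + 377 = -35351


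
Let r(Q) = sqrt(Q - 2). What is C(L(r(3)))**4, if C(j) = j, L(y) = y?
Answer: 1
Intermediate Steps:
r(Q) = sqrt(-2 + Q)
C(L(r(3)))**4 = (sqrt(-2 + 3))**4 = (sqrt(1))**4 = 1**4 = 1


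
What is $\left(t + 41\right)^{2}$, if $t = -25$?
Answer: $256$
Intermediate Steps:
$\left(t + 41\right)^{2} = \left(-25 + 41\right)^{2} = 16^{2} = 256$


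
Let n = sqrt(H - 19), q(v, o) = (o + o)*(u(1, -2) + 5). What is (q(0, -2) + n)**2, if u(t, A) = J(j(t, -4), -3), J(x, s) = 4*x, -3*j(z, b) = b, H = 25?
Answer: 15430/9 - 248*sqrt(6)/3 ≈ 1512.0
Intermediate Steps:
j(z, b) = -b/3
u(t, A) = 16/3 (u(t, A) = 4*(-1/3*(-4)) = 4*(4/3) = 16/3)
q(v, o) = 62*o/3 (q(v, o) = (o + o)*(16/3 + 5) = (2*o)*(31/3) = 62*o/3)
n = sqrt(6) (n = sqrt(25 - 19) = sqrt(6) ≈ 2.4495)
(q(0, -2) + n)**2 = ((62/3)*(-2) + sqrt(6))**2 = (-124/3 + sqrt(6))**2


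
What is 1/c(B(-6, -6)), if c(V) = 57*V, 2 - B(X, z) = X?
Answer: 1/456 ≈ 0.0021930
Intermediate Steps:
B(X, z) = 2 - X
1/c(B(-6, -6)) = 1/(57*(2 - 1*(-6))) = 1/(57*(2 + 6)) = 1/(57*8) = 1/456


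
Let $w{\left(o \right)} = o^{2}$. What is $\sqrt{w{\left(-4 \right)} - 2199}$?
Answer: $i \sqrt{2183} \approx 46.723 i$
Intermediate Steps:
$\sqrt{w{\left(-4 \right)} - 2199} = \sqrt{\left(-4\right)^{2} - 2199} = \sqrt{16 - 2199} = \sqrt{-2183} = i \sqrt{2183}$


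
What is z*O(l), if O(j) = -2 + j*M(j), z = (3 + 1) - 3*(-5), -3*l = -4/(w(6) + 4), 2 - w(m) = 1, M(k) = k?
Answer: -8246/225 ≈ -36.649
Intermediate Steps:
w(m) = 1 (w(m) = 2 - 1*1 = 2 - 1 = 1)
l = 4/15 (l = -(-4)/(3*(1 + 4)) = -(-4)/(3*5) = -(-4)/15 = -1/3*(-4/5) = 4/15 ≈ 0.26667)
z = 19 (z = 4 + 15 = 19)
O(j) = -2 + j**2 (O(j) = -2 + j*j = -2 + j**2)
z*O(l) = 19*(-2 + (4/15)**2) = 19*(-2 + 16/225) = 19*(-434/225) = -8246/225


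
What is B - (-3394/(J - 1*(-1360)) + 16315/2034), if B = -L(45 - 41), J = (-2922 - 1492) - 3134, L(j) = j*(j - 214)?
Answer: 1308088583/1573299 ≈ 831.43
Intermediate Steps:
L(j) = j*(-214 + j)
J = -7548 (J = -4414 - 3134 = -7548)
B = 840 (B = -(45 - 41)*(-214 + (45 - 41)) = -4*(-214 + 4) = -4*(-210) = -1*(-840) = 840)
B - (-3394/(J - 1*(-1360)) + 16315/2034) = 840 - (-3394/(-7548 - 1*(-1360)) + 16315/2034) = 840 - (-3394/(-7548 + 1360) + 16315*(1/2034)) = 840 - (-3394/(-6188) + 16315/2034) = 840 - (-3394*(-1/6188) + 16315/2034) = 840 - (1697/3094 + 16315/2034) = 840 - 1*13482577/1573299 = 840 - 13482577/1573299 = 1308088583/1573299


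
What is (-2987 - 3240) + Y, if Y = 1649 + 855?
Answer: -3723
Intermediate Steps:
Y = 2504
(-2987 - 3240) + Y = (-2987 - 3240) + 2504 = -6227 + 2504 = -3723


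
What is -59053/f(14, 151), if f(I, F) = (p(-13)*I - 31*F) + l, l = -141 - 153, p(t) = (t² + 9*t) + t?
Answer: 59053/4429 ≈ 13.333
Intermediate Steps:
p(t) = t² + 10*t
l = -294
f(I, F) = -294 - 31*F + 39*I (f(I, F) = ((-13*(10 - 13))*I - 31*F) - 294 = ((-13*(-3))*I - 31*F) - 294 = (39*I - 31*F) - 294 = (-31*F + 39*I) - 294 = -294 - 31*F + 39*I)
-59053/f(14, 151) = -59053/(-294 - 31*151 + 39*14) = -59053/(-294 - 4681 + 546) = -59053/(-4429) = -59053*(-1/4429) = 59053/4429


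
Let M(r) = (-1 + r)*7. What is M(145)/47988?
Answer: 28/1333 ≈ 0.021005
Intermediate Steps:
M(r) = -7 + 7*r
M(145)/47988 = (-7 + 7*145)/47988 = (-7 + 1015)*(1/47988) = 1008*(1/47988) = 28/1333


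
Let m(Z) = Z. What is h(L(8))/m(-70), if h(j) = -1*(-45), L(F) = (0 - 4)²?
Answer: -9/14 ≈ -0.64286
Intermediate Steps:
L(F) = 16 (L(F) = (-4)² = 16)
h(j) = 45
h(L(8))/m(-70) = 45/(-70) = 45*(-1/70) = -9/14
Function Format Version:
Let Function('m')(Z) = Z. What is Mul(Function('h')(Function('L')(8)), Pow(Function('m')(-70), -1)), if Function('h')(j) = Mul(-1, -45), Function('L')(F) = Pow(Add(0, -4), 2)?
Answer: Rational(-9, 14) ≈ -0.64286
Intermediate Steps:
Function('L')(F) = 16 (Function('L')(F) = Pow(-4, 2) = 16)
Function('h')(j) = 45
Mul(Function('h')(Function('L')(8)), Pow(Function('m')(-70), -1)) = Mul(45, Pow(-70, -1)) = Mul(45, Rational(-1, 70)) = Rational(-9, 14)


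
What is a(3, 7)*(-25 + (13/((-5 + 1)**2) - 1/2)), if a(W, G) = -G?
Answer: 2765/16 ≈ 172.81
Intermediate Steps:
a(3, 7)*(-25 + (13/((-5 + 1)**2) - 1/2)) = (-1*7)*(-25 + (13/((-5 + 1)**2) - 1/2)) = -7*(-25 + (13/((-4)**2) - 1*1/2)) = -7*(-25 + (13/16 - 1/2)) = -7*(-25 + 5/16) = -7*(-395/16) = 2765/16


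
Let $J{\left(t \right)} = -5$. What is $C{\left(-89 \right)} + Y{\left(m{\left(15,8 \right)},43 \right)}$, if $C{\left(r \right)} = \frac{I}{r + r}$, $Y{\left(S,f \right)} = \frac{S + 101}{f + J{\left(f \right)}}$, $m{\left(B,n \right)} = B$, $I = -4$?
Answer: $\frac{5200}{1691} \approx 3.0751$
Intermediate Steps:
$Y{\left(S,f \right)} = \frac{101 + S}{-5 + f}$ ($Y{\left(S,f \right)} = \frac{S + 101}{f - 5} = \frac{101 + S}{-5 + f}$)
$C{\left(r \right)} = - \frac{2}{r}$ ($C{\left(r \right)} = \frac{1}{r + r} \left(-4\right) = \frac{1}{2 r} \left(-4\right) = - \frac{2}{r}$)
$C{\left(-89 \right)} + Y{\left(m{\left(15,8 \right)},43 \right)} = - \frac{2}{-89} + \frac{101 + 15}{-5 + 43} = \left(-2\right) \left(- \frac{1}{89}\right) + \frac{1}{38} \cdot 116 = \frac{2}{89} + \frac{1}{38} \cdot 116 = \frac{2}{89} + \frac{58}{19} = \frac{5200}{1691}$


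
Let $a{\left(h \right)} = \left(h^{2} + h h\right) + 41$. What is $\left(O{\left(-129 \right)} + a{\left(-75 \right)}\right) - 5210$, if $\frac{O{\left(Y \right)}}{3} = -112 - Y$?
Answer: $6132$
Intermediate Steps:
$O{\left(Y \right)} = -336 - 3 Y$ ($O{\left(Y \right)} = 3 \left(-112 - Y\right) = -336 - 3 Y$)
$a{\left(h \right)} = 41 + 2 h^{2}$ ($a{\left(h \right)} = \left(h^{2} + h^{2}\right) + 41 = 2 h^{2} + 41 = 41 + 2 h^{2}$)
$\left(O{\left(-129 \right)} + a{\left(-75 \right)}\right) - 5210 = \left(\left(-336 - -387\right) + \left(41 + 2 \left(-75\right)^{2}\right)\right) - 5210 = \left(\left(-336 + 387\right) + \left(41 + 2 \cdot 5625\right)\right) - 5210 = \left(51 + \left(41 + 11250\right)\right) - 5210 = \left(51 + 11291\right) - 5210 = 11342 - 5210 = 6132$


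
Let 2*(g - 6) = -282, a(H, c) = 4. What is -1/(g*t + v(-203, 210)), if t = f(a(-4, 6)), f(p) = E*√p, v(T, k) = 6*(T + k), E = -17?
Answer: -1/4632 ≈ -0.00021589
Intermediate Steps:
g = -135 (g = 6 + (½)*(-282) = 6 - 141 = -135)
v(T, k) = 6*T + 6*k
f(p) = -17*√p
t = -34 (t = -17*√4 = -17*2 = -34)
-1/(g*t + v(-203, 210)) = -1/(-135*(-34) + (6*(-203) + 6*210)) = -1/(4590 + (-1218 + 1260)) = -1/(4590 + 42) = -1/4632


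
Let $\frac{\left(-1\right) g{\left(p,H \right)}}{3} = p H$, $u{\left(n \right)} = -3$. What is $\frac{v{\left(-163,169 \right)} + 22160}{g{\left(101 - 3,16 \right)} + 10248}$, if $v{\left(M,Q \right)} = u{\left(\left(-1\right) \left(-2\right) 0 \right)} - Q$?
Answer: $\frac{5497}{1386} \approx 3.9661$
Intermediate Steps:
$v{\left(M,Q \right)} = -3 - Q$
$g{\left(p,H \right)} = - 3 H p$ ($g{\left(p,H \right)} = - 3 p H = - 3 H p$)
$\frac{v{\left(-163,169 \right)} + 22160}{g{\left(101 - 3,16 \right)} + 10248} = \frac{\left(-3 - 169\right) + 22160}{\left(-3\right) 16 \left(101 - 3\right) + 10248} = \frac{-172 + 22160}{\left(-3\right) 16 \cdot 98 + 10248} = \frac{21988}{-4704 + 10248} = \frac{21988}{5544} = 21988 \cdot \frac{1}{5544} = \frac{5497}{1386}$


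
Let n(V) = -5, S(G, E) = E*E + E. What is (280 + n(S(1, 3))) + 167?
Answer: 442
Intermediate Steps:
S(G, E) = E + E² (S(G, E) = E² + E = E + E²)
(280 + n(S(1, 3))) + 167 = (280 - 5) + 167 = 275 + 167 = 442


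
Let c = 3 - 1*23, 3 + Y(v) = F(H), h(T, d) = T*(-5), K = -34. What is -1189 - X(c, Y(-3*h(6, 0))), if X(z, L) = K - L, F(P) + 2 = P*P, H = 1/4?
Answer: -18559/16 ≈ -1159.9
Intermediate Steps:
h(T, d) = -5*T
H = ¼ ≈ 0.25000
F(P) = -2 + P² (F(P) = -2 + P*P = -2 + P²)
Y(v) = -79/16 (Y(v) = -3 + (-2 + (¼)²) = -3 + (-2 + 1/16) = -3 - 31/16 = -79/16)
c = -20 (c = 3 - 23 = -20)
X(z, L) = -34 - L
-1189 - X(c, Y(-3*h(6, 0))) = -1189 - (-34 - 1*(-79/16)) = -1189 - (-34 + 79/16) = -1189 - 1*(-465/16) = -1189 + 465/16 = -18559/16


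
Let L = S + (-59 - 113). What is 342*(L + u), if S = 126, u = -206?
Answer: -86184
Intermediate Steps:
L = -46 (L = 126 + (-59 - 113) = 126 - 172 = -46)
342*(L + u) = 342*(-46 - 206) = 342*(-252) = -86184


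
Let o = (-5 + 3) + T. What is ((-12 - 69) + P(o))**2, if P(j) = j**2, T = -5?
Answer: 1024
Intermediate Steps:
o = -7 (o = (-5 + 3) - 5 = -2 - 5 = -7)
((-12 - 69) + P(o))**2 = ((-12 - 69) + (-7)**2)**2 = (-81 + 49)**2 = (-32)**2 = 1024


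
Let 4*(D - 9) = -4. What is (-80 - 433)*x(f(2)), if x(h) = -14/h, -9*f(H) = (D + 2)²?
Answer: -32319/50 ≈ -646.38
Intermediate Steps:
D = 8 (D = 9 + (¼)*(-4) = 9 - 1 = 8)
f(H) = -100/9 (f(H) = -(8 + 2)²/9 = -⅑*10² = -⅑*100 = -100/9)
(-80 - 433)*x(f(2)) = (-80 - 433)*(-14/(-100/9)) = -(-7182)*(-9)/100 = -513*63/50 = -32319/50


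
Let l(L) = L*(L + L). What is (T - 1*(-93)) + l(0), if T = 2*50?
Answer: 193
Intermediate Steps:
T = 100
l(L) = 2*L² (l(L) = L*(2*L) = 2*L²)
(T - 1*(-93)) + l(0) = (100 - 1*(-93)) + 2*0² = (100 + 93) + 2*0 = 193 + 0 = 193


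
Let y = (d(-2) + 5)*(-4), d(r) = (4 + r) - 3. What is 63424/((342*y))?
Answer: -1982/171 ≈ -11.591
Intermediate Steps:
d(r) = 1 + r
y = -16 (y = ((1 - 2) + 5)*(-4) = (-1 + 5)*(-4) = 4*(-4) = -16)
63424/((342*y)) = 63424/((342*(-16))) = 63424/(-5472) = 63424*(-1/5472) = -1982/171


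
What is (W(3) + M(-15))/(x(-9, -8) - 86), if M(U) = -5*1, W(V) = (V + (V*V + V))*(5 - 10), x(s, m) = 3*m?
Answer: 8/11 ≈ 0.72727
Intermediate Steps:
W(V) = -10*V - 5*V² (W(V) = (V + (V² + V))*(-5) = (V + (V + V²))*(-5) = (V² + 2*V)*(-5) = -10*V - 5*V²)
M(U) = -5
(W(3) + M(-15))/(x(-9, -8) - 86) = (-5*3*(2 + 3) - 5)/(3*(-8) - 86) = (-5*3*5 - 5)/(-24 - 86) = (-75 - 5)/(-110) = -80*(-1/110) = 8/11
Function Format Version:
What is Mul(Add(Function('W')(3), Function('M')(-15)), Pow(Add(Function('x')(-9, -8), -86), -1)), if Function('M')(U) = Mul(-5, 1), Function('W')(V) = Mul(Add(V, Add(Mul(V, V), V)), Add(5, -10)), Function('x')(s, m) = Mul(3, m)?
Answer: Rational(8, 11) ≈ 0.72727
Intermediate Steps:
Function('W')(V) = Add(Mul(-10, V), Mul(-5, Pow(V, 2))) (Function('W')(V) = Mul(Add(V, Add(Pow(V, 2), V)), -5) = Mul(Add(V, Add(V, Pow(V, 2))), -5) = Mul(Add(Pow(V, 2), Mul(2, V)), -5) = Add(Mul(-10, V), Mul(-5, Pow(V, 2))))
Function('M')(U) = -5
Mul(Add(Function('W')(3), Function('M')(-15)), Pow(Add(Function('x')(-9, -8), -86), -1)) = Mul(Add(Mul(-5, 3, Add(2, 3)), -5), Pow(Add(Mul(3, -8), -86), -1)) = Mul(Add(Mul(-5, 3, 5), -5), Pow(Add(-24, -86), -1)) = Mul(Add(-75, -5), Pow(-110, -1)) = Mul(-80, Rational(-1, 110)) = Rational(8, 11)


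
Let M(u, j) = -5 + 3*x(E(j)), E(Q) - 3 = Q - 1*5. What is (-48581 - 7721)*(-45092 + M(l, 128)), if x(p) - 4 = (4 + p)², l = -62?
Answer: -316135730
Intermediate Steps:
E(Q) = -2 + Q (E(Q) = 3 + (Q - 1*5) = 3 + (Q - 5) = 3 + (-5 + Q) = -2 + Q)
x(p) = 4 + (4 + p)²
M(u, j) = 7 + 3*(2 + j)² (M(u, j) = -5 + 3*(4 + (4 + (-2 + j))²) = -5 + 3*(4 + (2 + j)²) = -5 + (12 + 3*(2 + j)²) = 7 + 3*(2 + j)²)
(-48581 - 7721)*(-45092 + M(l, 128)) = (-48581 - 7721)*(-45092 + (7 + 3*(2 + 128)²)) = -56302*(-45092 + (7 + 3*130²)) = -56302*(-45092 + (7 + 3*16900)) = -56302*(-45092 + (7 + 50700)) = -56302*(-45092 + 50707) = -56302*5615 = -316135730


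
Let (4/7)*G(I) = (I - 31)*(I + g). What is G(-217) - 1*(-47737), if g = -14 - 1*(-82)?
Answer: 112403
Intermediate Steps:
g = 68 (g = -14 + 82 = 68)
G(I) = 7*(-31 + I)*(68 + I)/4 (G(I) = 7*((I - 31)*(I + 68))/4 = 7*((-31 + I)*(68 + I))/4 = 7*(-31 + I)*(68 + I)/4)
G(-217) - 1*(-47737) = (-3689 + (7/4)*(-217)**2 + (259/4)*(-217)) - 1*(-47737) = (-3689 + (7/4)*47089 - 56203/4) + 47737 = (-3689 + 329623/4 - 56203/4) + 47737 = 64666 + 47737 = 112403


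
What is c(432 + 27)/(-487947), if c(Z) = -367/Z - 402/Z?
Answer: 769/223967673 ≈ 3.4335e-6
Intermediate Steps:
c(Z) = -769/Z
c(432 + 27)/(-487947) = -769/(432 + 27)/(-487947) = -769/459*(-1/487947) = 769/223967673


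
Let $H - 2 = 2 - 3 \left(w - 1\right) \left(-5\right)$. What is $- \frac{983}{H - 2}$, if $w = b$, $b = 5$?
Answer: $- \frac{983}{62} \approx -15.855$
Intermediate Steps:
$w = 5$
$H = 64$ ($H = 2 - \left(-2 + 3 \left(5 - 1\right) \left(-5\right)\right) = 2 - \left(-2 + 3 \cdot 4 \left(-5\right)\right) = 2 + \left(2 - -60\right) = 2 + \left(2 + 60\right) = 2 + 62 = 64$)
$- \frac{983}{H - 2} = - \frac{983}{64 - 2} = - \frac{983}{62}$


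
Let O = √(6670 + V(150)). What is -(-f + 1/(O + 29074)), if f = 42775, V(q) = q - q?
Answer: 18078657098788/422645403 + √6670/845290806 ≈ 42775.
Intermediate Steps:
V(q) = 0
O = √6670 (O = √(6670 + 0) = √6670 ≈ 81.670)
-(-f + 1/(O + 29074)) = -(-1*42775 + 1/(√6670 + 29074)) = -(-42775 + 1/(29074 + √6670)) = 42775 - 1/(29074 + √6670)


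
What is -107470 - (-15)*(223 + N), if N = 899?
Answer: -90640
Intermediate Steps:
-107470 - (-15)*(223 + N) = -107470 - (-15)*(223 + 899) = -107470 - (-15)*1122 = -107470 - 1*(-16830) = -107470 + 16830 = -90640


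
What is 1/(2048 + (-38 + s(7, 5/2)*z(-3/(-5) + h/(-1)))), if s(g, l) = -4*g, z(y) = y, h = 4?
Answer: 5/10526 ≈ 0.00047501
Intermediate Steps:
1/(2048 + (-38 + s(7, 5/2)*z(-3/(-5) + h/(-1)))) = 1/(2048 + (-38 + (-4*7)*(-3/(-5) + 4/(-1)))) = 1/(2048 + (-38 - 28*(-3*(-⅕) + 4*(-1)))) = 1/(2048 + (-38 - 28*(⅗ - 4))) = 1/(2048 + (-38 - 28*(-17/5))) = 1/(2048 + (-38 + 476/5)) = 1/(2048 + 286/5) = 1/(10526/5) = 5/10526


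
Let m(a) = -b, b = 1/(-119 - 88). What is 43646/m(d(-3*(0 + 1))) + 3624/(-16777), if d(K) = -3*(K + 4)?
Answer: 151575527370/16777 ≈ 9.0347e+6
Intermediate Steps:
b = -1/207 (b = 1/(-207) = -1/207 ≈ -0.0048309)
d(K) = -12 - 3*K (d(K) = -3*(4 + K) = -12 - 3*K)
m(a) = 1/207 (m(a) = -1*(-1/207) = 1/207)
43646/m(d(-3*(0 + 1))) + 3624/(-16777) = 43646/(1/207) + 3624/(-16777) = 43646*207 + 3624*(-1/16777) = 9034722 - 3624/16777 = 151575527370/16777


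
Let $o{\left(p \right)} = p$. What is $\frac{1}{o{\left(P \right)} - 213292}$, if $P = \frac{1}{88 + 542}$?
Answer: $- \frac{630}{134373959} \approx -4.6884 \cdot 10^{-6}$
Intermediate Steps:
$P = \frac{1}{630} \approx 0.0015873$
$\frac{1}{o{\left(P \right)} - 213292} = \frac{1}{\frac{1}{630} - 213292} = \frac{1}{- \frac{134373959}{630}} = - \frac{630}{134373959}$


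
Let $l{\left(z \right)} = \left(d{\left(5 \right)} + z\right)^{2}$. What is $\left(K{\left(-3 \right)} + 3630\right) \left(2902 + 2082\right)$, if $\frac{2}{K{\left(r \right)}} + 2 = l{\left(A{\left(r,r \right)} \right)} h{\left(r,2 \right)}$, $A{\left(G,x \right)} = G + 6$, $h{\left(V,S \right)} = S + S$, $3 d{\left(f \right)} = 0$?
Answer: $\frac{307567624}{17} \approx 1.8092 \cdot 10^{7}$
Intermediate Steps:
$d{\left(f \right)} = 0$ ($d{\left(f \right)} = \frac{1}{3} \cdot 0 = 0$)
$h{\left(V,S \right)} = 2 S$
$A{\left(G,x \right)} = 6 + G$
$l{\left(z \right)} = z^{2}$ ($l{\left(z \right)} = \left(0 + z\right)^{2} = z^{2}$)
$K{\left(r \right)} = \frac{2}{-2 + 4 \left(6 + r\right)^{2}}$ ($K{\left(r \right)} = \frac{2}{-2 + \left(6 + r\right)^{2} \cdot 2 \cdot 2} = \frac{2}{-2 + \left(6 + r\right)^{2} \cdot 4} = \frac{2}{-2 + 4 \left(6 + r\right)^{2}}$)
$\left(K{\left(-3 \right)} + 3630\right) \left(2902 + 2082\right) = \left(\frac{1}{-1 + 2 \left(6 - 3\right)^{2}} + 3630\right) \left(2902 + 2082\right) = \left(\frac{1}{-1 + 2 \cdot 3^{2}} + 3630\right) 4984 = \left(\frac{1}{-1 + 2 \cdot 9} + 3630\right) 4984 = \left(\frac{1}{-1 + 18} + 3630\right) 4984 = \left(\frac{1}{17} + 3630\right) 4984 = \frac{61711}{17} \cdot 4984 = \frac{307567624}{17}$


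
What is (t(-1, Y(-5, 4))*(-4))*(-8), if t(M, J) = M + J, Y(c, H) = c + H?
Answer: -64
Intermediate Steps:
Y(c, H) = H + c
t(M, J) = J + M
(t(-1, Y(-5, 4))*(-4))*(-8) = (((4 - 5) - 1)*(-4))*(-8) = ((-1 - 1)*(-4))*(-8) = -2*(-4)*(-8) = 8*(-8) = -64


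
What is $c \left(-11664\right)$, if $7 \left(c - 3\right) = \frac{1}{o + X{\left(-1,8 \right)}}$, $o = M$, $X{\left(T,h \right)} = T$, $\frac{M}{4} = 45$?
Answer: $- \frac{43856640}{1253} \approx -35001.0$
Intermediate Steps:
$M = 180$ ($M = 4 \cdot 45 = 180$)
$o = 180$
$c = \frac{3760}{1253}$ ($c = 3 + \frac{1}{7 \left(180 - 1\right)} = 3 + \frac{1}{7 \cdot 179} = 3 + \frac{1}{7} \cdot \frac{1}{179} = 3 + \frac{1}{1253} = \frac{3760}{1253} \approx 3.0008$)
$c \left(-11664\right) = \frac{3760}{1253} \left(-11664\right) = - \frac{43856640}{1253}$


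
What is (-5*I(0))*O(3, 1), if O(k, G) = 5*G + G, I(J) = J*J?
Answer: 0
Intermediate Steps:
I(J) = J²
O(k, G) = 6*G
(-5*I(0))*O(3, 1) = (-5*0²)*(6*1) = -5*0*6 = 0*6 = 0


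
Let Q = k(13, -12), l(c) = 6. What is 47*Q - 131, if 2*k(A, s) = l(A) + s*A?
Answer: -3656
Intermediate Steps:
k(A, s) = 3 + A*s/2 (k(A, s) = (6 + s*A)/2 = (6 + A*s)/2 = 3 + A*s/2)
Q = -75 (Q = 3 + (½)*13*(-12) = 3 - 78 = -75)
47*Q - 131 = 47*(-75) - 131 = -3525 - 131 = -3656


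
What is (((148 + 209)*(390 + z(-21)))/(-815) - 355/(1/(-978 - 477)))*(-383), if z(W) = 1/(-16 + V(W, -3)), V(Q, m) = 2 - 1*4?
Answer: -967064271787/4890 ≈ -1.9776e+8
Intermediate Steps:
V(Q, m) = -2 (V(Q, m) = 2 - 4 = -2)
z(W) = -1/18 (z(W) = 1/(-16 - 2) = 1/(-18) = -1/18)
(((148 + 209)*(390 + z(-21)))/(-815) - 355/(1/(-978 - 477)))*(-383) = (((148 + 209)*(390 - 1/18))/(-815) - 355/(1/(-978 - 477)))*(-383) = ((357*(7019/18))*(-1/815) - 355/(1/(-1455)))*(-383) = ((835261/6)*(-1/815) - 355/(-1/1455))*(-383) = (-835261/4890 - 355*(-1455))*(-383) = (-835261/4890 + 516525)*(-383) = (2524971989/4890)*(-383) = -967064271787/4890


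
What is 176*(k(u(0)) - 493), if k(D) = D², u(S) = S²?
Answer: -86768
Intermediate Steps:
176*(k(u(0)) - 493) = 176*((0²)² - 493) = 176*(0² - 493) = 176*(0 - 493) = 176*(-493) = -86768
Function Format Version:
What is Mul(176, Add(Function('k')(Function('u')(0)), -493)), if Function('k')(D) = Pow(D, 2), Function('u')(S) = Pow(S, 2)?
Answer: -86768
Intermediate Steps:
Mul(176, Add(Function('k')(Function('u')(0)), -493)) = Mul(176, Add(Pow(Pow(0, 2), 2), -493)) = Mul(176, Add(Pow(0, 2), -493)) = Mul(176, Add(0, -493)) = Mul(176, -493) = -86768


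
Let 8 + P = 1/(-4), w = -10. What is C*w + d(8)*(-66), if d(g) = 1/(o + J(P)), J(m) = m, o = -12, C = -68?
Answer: 18448/27 ≈ 683.26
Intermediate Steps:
P = -33/4 (P = -8 + 1/(-4) = -8 - ¼ = -33/4 ≈ -8.2500)
d(g) = -4/81 (d(g) = 1/(-12 - 33/4) = 1/(-81/4) = -4/81)
C*w + d(8)*(-66) = -68*(-10) - 4/81*(-66) = 680 + 88/27 = 18448/27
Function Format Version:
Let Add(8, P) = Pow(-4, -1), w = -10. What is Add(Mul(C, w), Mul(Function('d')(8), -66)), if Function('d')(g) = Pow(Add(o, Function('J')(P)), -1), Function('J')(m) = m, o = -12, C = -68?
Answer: Rational(18448, 27) ≈ 683.26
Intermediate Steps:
P = Rational(-33, 4) (P = Add(-8, Pow(-4, -1)) = Add(-8, Rational(-1, 4)) = Rational(-33, 4) ≈ -8.2500)
Function('d')(g) = Rational(-4, 81) (Function('d')(g) = Pow(Add(-12, Rational(-33, 4)), -1) = Pow(Rational(-81, 4), -1) = Rational(-4, 81))
Add(Mul(C, w), Mul(Function('d')(8), -66)) = Add(Mul(-68, -10), Mul(Rational(-4, 81), -66)) = Add(680, Rational(88, 27)) = Rational(18448, 27)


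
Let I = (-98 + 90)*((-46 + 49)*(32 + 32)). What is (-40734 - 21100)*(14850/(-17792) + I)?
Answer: 422687361477/4448 ≈ 9.5029e+7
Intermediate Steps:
I = -1536 (I = -24*64 = -8*192 = -1536)
(-40734 - 21100)*(14850/(-17792) + I) = (-40734 - 21100)*(14850/(-17792) - 1536) = -61834*(14850*(-1/17792) - 1536) = -61834*(-7425/8896 - 1536) = -61834*(-13671681/8896) = 422687361477/4448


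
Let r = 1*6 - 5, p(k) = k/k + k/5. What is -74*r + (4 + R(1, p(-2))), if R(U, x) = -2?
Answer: -72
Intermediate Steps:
p(k) = 1 + k/5 (p(k) = 1 + k*(⅕) = 1 + k/5)
r = 1 (r = 6 - 5 = 1)
-74*r + (4 + R(1, p(-2))) = -74*1 + (4 - 2) = -74 + 2 = -72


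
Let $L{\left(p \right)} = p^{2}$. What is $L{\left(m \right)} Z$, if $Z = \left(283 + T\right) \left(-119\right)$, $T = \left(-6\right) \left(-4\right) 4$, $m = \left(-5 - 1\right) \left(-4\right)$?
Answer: $-25978176$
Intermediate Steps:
$m = 24$ ($m = \left(-6\right) \left(-4\right) = 24$)
$T = 96$ ($T = 24 \cdot 4 = 96$)
$Z = -45101$ ($Z = \left(283 + 96\right) \left(-119\right) = 379 \left(-119\right) = -45101$)
$L{\left(m \right)} Z = 24^{2} \left(-45101\right) = 576 \left(-45101\right) = -25978176$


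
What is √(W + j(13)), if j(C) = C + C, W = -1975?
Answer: I*√1949 ≈ 44.147*I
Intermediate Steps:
j(C) = 2*C
√(W + j(13)) = √(-1975 + 2*13) = √(-1975 + 26) = √(-1949) = I*√1949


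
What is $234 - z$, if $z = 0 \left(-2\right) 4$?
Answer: $234$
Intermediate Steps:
$z = 0$ ($z = 0 \cdot 4 = 0$)
$234 - z = 234 - 0 = 234 + 0 = 234$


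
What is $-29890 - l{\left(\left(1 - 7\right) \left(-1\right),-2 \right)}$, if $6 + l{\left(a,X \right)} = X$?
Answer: $-29882$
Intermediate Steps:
$l{\left(a,X \right)} = -6 + X$
$-29890 - l{\left(\left(1 - 7\right) \left(-1\right),-2 \right)} = -29890 - \left(-6 - 2\right) = -29890 - -8 = -29890 + 8 = -29882$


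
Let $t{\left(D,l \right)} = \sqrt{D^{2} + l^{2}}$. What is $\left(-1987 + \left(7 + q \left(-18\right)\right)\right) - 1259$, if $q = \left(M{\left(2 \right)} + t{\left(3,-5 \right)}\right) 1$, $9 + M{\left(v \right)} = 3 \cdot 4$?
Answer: $-3293 - 18 \sqrt{34} \approx -3398.0$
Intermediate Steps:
$M{\left(v \right)} = 3$ ($M{\left(v \right)} = -9 + 3 \cdot 4 = -9 + 12 = 3$)
$q = 3 + \sqrt{34}$ ($q = \left(3 + \sqrt{3^{2} + \left(-5\right)^{2}}\right) 1 = \left(3 + \sqrt{9 + 25}\right) 1 = \left(3 + \sqrt{34}\right) 1 = 3 + \sqrt{34} \approx 8.8309$)
$\left(-1987 + \left(7 + q \left(-18\right)\right)\right) - 1259 = \left(-1987 + \left(7 + \left(3 + \sqrt{34}\right) \left(-18\right)\right)\right) - 1259 = \left(-1987 + \left(7 - \left(54 + 18 \sqrt{34}\right)\right)\right) - 1259 = \left(-1987 - \left(47 + 18 \sqrt{34}\right)\right) - 1259 = \left(-2034 - 18 \sqrt{34}\right) - 1259 = -3293 - 18 \sqrt{34}$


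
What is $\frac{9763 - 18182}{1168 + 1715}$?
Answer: $- \frac{8419}{2883} \approx -2.9202$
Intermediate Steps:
$\frac{9763 - 18182}{1168 + 1715} = - \frac{8419}{2883}$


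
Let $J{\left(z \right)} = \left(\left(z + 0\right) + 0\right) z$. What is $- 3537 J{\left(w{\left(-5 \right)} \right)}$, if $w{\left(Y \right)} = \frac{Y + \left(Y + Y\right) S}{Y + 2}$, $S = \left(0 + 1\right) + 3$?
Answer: $-795825$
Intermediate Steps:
$S = 4$ ($S = 1 + 3 = 4$)
$w{\left(Y \right)} = \frac{9 Y}{2 + Y}$ ($w{\left(Y \right)} = \frac{Y + \left(Y + Y\right) 4}{Y + 2} = \frac{Y + 2 Y 4}{2 + Y} = \frac{Y + 8 Y}{2 + Y} = \frac{9 Y}{2 + Y}$)
$J{\left(z \right)} = z^{2}$ ($J{\left(z \right)} = \left(z + 0\right) z = z z = z^{2}$)
$- 3537 J{\left(w{\left(-5 \right)} \right)} = - 3537 \left(9 \left(-5\right) \frac{1}{2 - 5}\right)^{2} = - 3537 \left(9 \left(-5\right) \frac{1}{-3}\right)^{2} = - 3537 \left(9 \left(-5\right) \left(- \frac{1}{3}\right)\right)^{2} = - 3537 \cdot 15^{2} = \left(-3537\right) 225 = -795825$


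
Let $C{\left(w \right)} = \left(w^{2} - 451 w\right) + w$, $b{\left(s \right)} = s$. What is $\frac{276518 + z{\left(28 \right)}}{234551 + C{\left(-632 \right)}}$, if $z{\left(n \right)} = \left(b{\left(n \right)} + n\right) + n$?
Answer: $\frac{276602}{918375} \approx 0.30119$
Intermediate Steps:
$C{\left(w \right)} = w^{2} - 450 w$
$z{\left(n \right)} = 3 n$ ($z{\left(n \right)} = \left(n + n\right) + n = 2 n + n = 3 n$)
$\frac{276518 + z{\left(28 \right)}}{234551 + C{\left(-632 \right)}} = \frac{276518 + 3 \cdot 28}{234551 - 632 \left(-450 - 632\right)} = \frac{276518 + 84}{234551 - -683824} = \frac{276602}{234551 + 683824} = \frac{276602}{918375}$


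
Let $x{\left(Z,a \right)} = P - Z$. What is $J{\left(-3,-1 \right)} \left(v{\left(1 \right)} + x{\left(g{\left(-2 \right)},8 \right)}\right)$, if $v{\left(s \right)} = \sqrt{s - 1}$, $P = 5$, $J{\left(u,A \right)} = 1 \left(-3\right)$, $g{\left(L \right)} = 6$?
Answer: $3$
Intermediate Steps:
$J{\left(u,A \right)} = -3$
$v{\left(s \right)} = \sqrt{-1 + s}$
$x{\left(Z,a \right)} = 5 - Z$
$J{\left(-3,-1 \right)} \left(v{\left(1 \right)} + x{\left(g{\left(-2 \right)},8 \right)}\right) = - 3 \left(\sqrt{-1 + 1} + \left(5 - 6\right)\right) = - 3 \left(\sqrt{0} + \left(5 - 6\right)\right) = - 3 \left(0 - 1\right) = \left(-3\right) \left(-1\right) = 3$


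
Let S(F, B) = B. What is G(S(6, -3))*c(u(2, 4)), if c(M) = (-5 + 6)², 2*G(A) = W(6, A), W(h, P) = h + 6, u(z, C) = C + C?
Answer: 6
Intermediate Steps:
u(z, C) = 2*C
W(h, P) = 6 + h
G(A) = 6 (G(A) = (6 + 6)/2 = (½)*12 = 6)
c(M) = 1 (c(M) = 1² = 1)
G(S(6, -3))*c(u(2, 4)) = 6*1 = 6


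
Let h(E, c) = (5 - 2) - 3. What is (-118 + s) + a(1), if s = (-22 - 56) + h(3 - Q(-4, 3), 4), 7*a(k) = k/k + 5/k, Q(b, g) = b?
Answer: -1366/7 ≈ -195.14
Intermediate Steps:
a(k) = ⅐ + 5/(7*k) (a(k) = (k/k + 5/k)/7 = (1 + 5/k)/7 = ⅐ + 5/(7*k))
h(E, c) = 0 (h(E, c) = 3 - 3 = 0)
s = -78 (s = (-22 - 56) + 0 = -78 + 0 = -78)
(-118 + s) + a(1) = (-118 - 78) + (⅐)*(5 + 1)/1 = -196 + (⅐)*1*6 = -196 + 6/7 = -1366/7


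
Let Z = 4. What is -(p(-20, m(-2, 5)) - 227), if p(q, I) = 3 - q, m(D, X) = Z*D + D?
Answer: 204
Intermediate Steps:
m(D, X) = 5*D (m(D, X) = 4*D + D = 5*D)
-(p(-20, m(-2, 5)) - 227) = -((3 - 1*(-20)) - 227) = -((3 + 20) - 227) = -(23 - 227) = -1*(-204) = 204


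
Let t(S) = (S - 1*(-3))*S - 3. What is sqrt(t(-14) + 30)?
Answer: sqrt(181) ≈ 13.454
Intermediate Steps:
t(S) = -3 + S*(3 + S) (t(S) = (S + 3)*S - 3 = (3 + S)*S - 3 = S*(3 + S) - 3 = -3 + S*(3 + S))
sqrt(t(-14) + 30) = sqrt((-3 + (-14)**2 + 3*(-14)) + 30) = sqrt((-3 + 196 - 42) + 30) = sqrt(151 + 30) = sqrt(181)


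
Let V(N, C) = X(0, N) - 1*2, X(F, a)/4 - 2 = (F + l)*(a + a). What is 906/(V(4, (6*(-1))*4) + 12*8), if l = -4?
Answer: -453/13 ≈ -34.846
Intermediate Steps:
X(F, a) = 8 + 8*a*(-4 + F) (X(F, a) = 8 + 4*((F - 4)*(a + a)) = 8 + 4*((-4 + F)*(2*a)) = 8 + 4*(2*a*(-4 + F)) = 8 + 8*a*(-4 + F))
V(N, C) = 6 - 32*N (V(N, C) = (8 - 32*N + 8*0*N) - 1*2 = (8 - 32*N + 0) - 2 = (8 - 32*N) - 2 = 6 - 32*N)
906/(V(4, (6*(-1))*4) + 12*8) = 906/((6 - 32*4) + 12*8) = 906/((6 - 128) + 96) = 906/(-122 + 96) = 906/(-26) = 906*(-1/26) = -453/13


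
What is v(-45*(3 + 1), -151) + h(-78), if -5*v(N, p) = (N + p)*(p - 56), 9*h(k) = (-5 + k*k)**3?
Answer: 1123223538542/45 ≈ 2.4961e+10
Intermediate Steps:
h(k) = (-5 + k**2)**3/9 (h(k) = (-5 + k*k)**3/9 = (-5 + k**2)**3/9)
v(N, p) = -(-56 + p)*(N + p)/5 (v(N, p) = -(N + p)*(p - 56)/5 = -(N + p)*(-56 + p)/5 = -(-56 + p)*(N + p)/5)
v(-45*(3 + 1), -151) + h(-78) = (-1/5*(-151)**2 + 56*(-45*(3 + 1))/5 + (56/5)*(-151) - 1/5*(-45*(3 + 1))*(-151)) + (-5 + (-78)**2)**3/9 = (-1/5*22801 + 56*(-45*4)/5 - 8456/5 - 1/5*(-45*4)*(-151)) + (-5 + 6084)**3/9 = (-22801/5 + (56/5)*(-180) - 8456/5 - 1/5*(-180)*(-151)) + (1/9)*6079**3 = (-22801/5 - 2016 - 8456/5 - 5436) + (1/9)*224644831039 = -68517/5 + 224644831039/9 = 1123223538542/45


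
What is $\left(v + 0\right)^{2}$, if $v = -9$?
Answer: $81$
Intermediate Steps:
$\left(v + 0\right)^{2} = \left(-9 + 0\right)^{2} = \left(-9\right)^{2} = 81$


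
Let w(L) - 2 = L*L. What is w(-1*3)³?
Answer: 1331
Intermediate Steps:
w(L) = 2 + L² (w(L) = 2 + L*L = 2 + L²)
w(-1*3)³ = (2 + (-1*3)²)³ = (2 + (-3)²)³ = (2 + 9)³ = 11³ = 1331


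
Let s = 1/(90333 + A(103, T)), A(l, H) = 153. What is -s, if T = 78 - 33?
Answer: -1/90486 ≈ -1.1051e-5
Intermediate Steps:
T = 45
s = 1/90486 (s = 1/(90333 + 153) = 1/90486 ≈ 1.1051e-5)
-s = -1*1/90486 = -1/90486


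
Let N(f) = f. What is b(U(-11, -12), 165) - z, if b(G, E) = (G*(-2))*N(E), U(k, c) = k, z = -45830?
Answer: 49460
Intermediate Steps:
b(G, E) = -2*E*G (b(G, E) = (G*(-2))*E = (-2*G)*E = -2*E*G)
b(U(-11, -12), 165) - z = -2*165*(-11) - 1*(-45830) = 3630 + 45830 = 49460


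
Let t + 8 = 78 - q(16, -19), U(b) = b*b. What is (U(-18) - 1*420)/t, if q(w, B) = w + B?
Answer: -96/73 ≈ -1.3151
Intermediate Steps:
U(b) = b²
q(w, B) = B + w
t = 73 (t = -8 + (78 - (-19 + 16)) = -8 + (78 - 1*(-3)) = -8 + (78 + 3) = -8 + 81 = 73)
(U(-18) - 1*420)/t = ((-18)² - 1*420)/73 = (324 - 420)*(1/73) = -96*1/73 = -96/73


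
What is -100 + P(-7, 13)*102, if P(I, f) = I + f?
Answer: 512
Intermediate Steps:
-100 + P(-7, 13)*102 = -100 + (-7 + 13)*102 = -100 + 6*102 = -100 + 612 = 512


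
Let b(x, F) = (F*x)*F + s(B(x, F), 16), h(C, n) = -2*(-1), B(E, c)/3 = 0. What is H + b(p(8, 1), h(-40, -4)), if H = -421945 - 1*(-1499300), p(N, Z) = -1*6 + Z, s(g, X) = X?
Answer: 1077351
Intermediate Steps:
B(E, c) = 0 (B(E, c) = 3*0 = 0)
h(C, n) = 2
p(N, Z) = -6 + Z
b(x, F) = 16 + x*F² (b(x, F) = (F*x)*F + 16 = x*F² + 16 = 16 + x*F²)
H = 1077355 (H = -421945 + 1499300 = 1077355)
H + b(p(8, 1), h(-40, -4)) = 1077355 + (16 + (-6 + 1)*2²) = 1077355 + (16 - 5*4) = 1077355 + (16 - 20) = 1077355 - 4 = 1077351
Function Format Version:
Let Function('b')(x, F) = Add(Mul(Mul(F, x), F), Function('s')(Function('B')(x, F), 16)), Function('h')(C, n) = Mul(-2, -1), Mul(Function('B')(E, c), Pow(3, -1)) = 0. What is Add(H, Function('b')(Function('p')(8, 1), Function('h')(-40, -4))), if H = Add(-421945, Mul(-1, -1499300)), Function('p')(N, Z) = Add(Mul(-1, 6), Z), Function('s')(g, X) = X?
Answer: 1077351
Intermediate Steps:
Function('B')(E, c) = 0 (Function('B')(E, c) = Mul(3, 0) = 0)
Function('h')(C, n) = 2
Function('p')(N, Z) = Add(-6, Z)
Function('b')(x, F) = Add(16, Mul(x, Pow(F, 2))) (Function('b')(x, F) = Add(Mul(Mul(F, x), F), 16) = Add(Mul(x, Pow(F, 2)), 16) = Add(16, Mul(x, Pow(F, 2))))
H = 1077355 (H = Add(-421945, 1499300) = 1077355)
Add(H, Function('b')(Function('p')(8, 1), Function('h')(-40, -4))) = Add(1077355, Add(16, Mul(Add(-6, 1), Pow(2, 2)))) = Add(1077355, Add(16, Mul(-5, 4))) = Add(1077355, Add(16, -20)) = Add(1077355, -4) = 1077351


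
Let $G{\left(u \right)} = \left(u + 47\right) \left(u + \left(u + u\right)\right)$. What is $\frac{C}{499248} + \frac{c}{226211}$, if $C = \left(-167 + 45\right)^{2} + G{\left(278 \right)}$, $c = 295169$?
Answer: $\frac{106021974493}{56467694664} \approx 1.8776$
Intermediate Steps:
$G{\left(u \right)} = 3 u \left(47 + u\right)$ ($G{\left(u \right)} = \left(47 + u\right) \left(u + 2 u\right) = \left(47 + u\right) 3 u = 3 u \left(47 + u\right)$)
$C = 285934$ ($C = \left(-167 + 45\right)^{2} + 3 \cdot 278 \left(47 + 278\right) = \left(-122\right)^{2} + 3 \cdot 278 \cdot 325 = 14884 + 271050 = 285934$)
$\frac{C}{499248} + \frac{c}{226211} = \frac{285934}{499248} + \frac{295169}{226211} = 285934 \cdot \frac{1}{499248} + 295169 \cdot \frac{1}{226211} = \frac{142967}{249624} + \frac{295169}{226211} = \frac{106021974493}{56467694664}$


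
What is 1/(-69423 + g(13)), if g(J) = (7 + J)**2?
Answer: -1/69023 ≈ -1.4488e-5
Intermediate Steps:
1/(-69423 + g(13)) = 1/(-69423 + (7 + 13)**2) = 1/(-69423 + 20**2) = 1/(-69423 + 400) = 1/(-69023) = -1/69023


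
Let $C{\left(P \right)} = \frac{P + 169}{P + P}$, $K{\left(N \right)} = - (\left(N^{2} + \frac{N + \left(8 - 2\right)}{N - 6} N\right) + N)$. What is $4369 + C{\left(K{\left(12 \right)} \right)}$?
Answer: $\frac{1677719}{384} \approx 4369.1$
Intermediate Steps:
$K{\left(N \right)} = - N - N^{2} - \frac{N \left(6 + N\right)}{-6 + N}$ ($K{\left(N \right)} = - (\left(N^{2} + \frac{N + \left(8 - 2\right)}{-6 + N} N\right) + N) = - (\left(N^{2} + \frac{N + 6}{-6 + N} N\right) + N) = - (\left(N^{2} + \frac{6 + N}{-6 + N} N\right) + N) = - (\left(N^{2} + \frac{N \left(6 + N\right)}{-6 + N}\right) + N) = - (N + N^{2} + \frac{N \left(6 + N\right)}{-6 + N}) = - N - N^{2} - \frac{N \left(6 + N\right)}{-6 + N}$)
$C{\left(P \right)} = \frac{169 + P}{2 P}$
$4369 + C{\left(K{\left(12 \right)} \right)} = 4369 + \frac{169 + \frac{12^{2} \left(4 - 12\right)}{-6 + 12}}{2 \frac{12^{2} \left(4 - 12\right)}{-6 + 12}} = 4369 + \frac{169 + \frac{144 \left(4 - 12\right)}{6}}{2 \frac{144 \left(4 - 12\right)}{6}} = 4369 + \frac{169 + 144 \cdot \frac{1}{6} \left(-8\right)}{2 \cdot 144 \cdot \frac{1}{6} \left(-8\right)} = 4369 + \frac{169 - 192}{2 \left(-192\right)} = 4369 + \frac{1}{2} \left(- \frac{1}{192}\right) \left(-23\right) = 4369 + \frac{23}{384} = \frac{1677719}{384}$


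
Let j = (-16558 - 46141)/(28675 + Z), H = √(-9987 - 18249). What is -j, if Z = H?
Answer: 256841975/117469123 - 17914*I*√7059/117469123 ≈ 2.1865 - 0.012813*I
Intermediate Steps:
H = 2*I*√7059 (H = √(-28236) = 2*I*√7059 ≈ 168.04*I)
Z = 2*I*√7059 ≈ 168.04*I
j = -62699/(28675 + 2*I*√7059) (j = (-16558 - 46141)/(28675 + 2*I*√7059) = -62699/(28675 + 2*I*√7059) ≈ -2.1865 + 0.012813*I)
-j = -(-256841975/117469123 + 17914*I*√7059/117469123) = 256841975/117469123 - 17914*I*√7059/117469123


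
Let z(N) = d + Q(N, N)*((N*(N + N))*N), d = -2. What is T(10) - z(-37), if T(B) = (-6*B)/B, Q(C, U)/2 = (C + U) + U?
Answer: -22489936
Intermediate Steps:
Q(C, U) = 2*C + 4*U (Q(C, U) = 2*((C + U) + U) = 2*(C + 2*U) = 2*C + 4*U)
z(N) = -2 + 12*N**4 (z(N) = -2 + (2*N + 4*N)*((N*(N + N))*N) = -2 + (6*N)*((N*(2*N))*N) = -2 + (6*N)*((2*N**2)*N) = -2 + (6*N)*(2*N**3) = -2 + 12*N**4)
T(B) = -6
T(10) - z(-37) = -6 - (-2 + 12*(-37)**4) = -6 - (-2 + 12*1874161) = -6 - (-2 + 22489932) = -6 - 1*22489930 = -6 - 22489930 = -22489936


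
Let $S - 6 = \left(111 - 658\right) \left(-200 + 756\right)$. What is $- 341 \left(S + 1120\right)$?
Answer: $103325046$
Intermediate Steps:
$S = -304126$ ($S = 6 + \left(111 - 658\right) \left(-200 + 756\right) = 6 - 304132 = -304126$)
$- 341 \left(S + 1120\right) = - 341 \left(-304126 + 1120\right) = \left(-341\right) \left(-303006\right) = 103325046$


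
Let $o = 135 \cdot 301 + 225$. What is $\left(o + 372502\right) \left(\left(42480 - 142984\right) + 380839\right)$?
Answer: $115879836270$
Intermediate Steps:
$o = 40860$ ($o = 40635 + 225 = 40860$)
$\left(o + 372502\right) \left(\left(42480 - 142984\right) + 380839\right) = \left(40860 + 372502\right) \left(\left(42480 - 142984\right) + 380839\right) = 413362 \left(\left(42480 - 142984\right) + 380839\right) = 413362 \left(-100504 + 380839\right) = 413362 \cdot 280335 = 115879836270$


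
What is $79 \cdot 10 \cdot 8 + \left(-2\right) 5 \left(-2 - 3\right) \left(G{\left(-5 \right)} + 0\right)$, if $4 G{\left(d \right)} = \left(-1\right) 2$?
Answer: $6295$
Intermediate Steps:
$G{\left(d \right)} = - \frac{1}{2}$ ($G{\left(d \right)} = \frac{\left(-1\right) 2}{4} = \frac{1}{4} \left(-2\right) = - \frac{1}{2}$)
$79 \cdot 10 \cdot 8 + \left(-2\right) 5 \left(-2 - 3\right) \left(G{\left(-5 \right)} + 0\right) = 79 \cdot 10 \cdot 8 + \left(-2\right) 5 \left(-2 - 3\right) \left(- \frac{1}{2} + 0\right) = 79 \cdot 80 - 10 \left(\left(-5\right) \left(- \frac{1}{2}\right)\right) = 6320 - 25 = 6295$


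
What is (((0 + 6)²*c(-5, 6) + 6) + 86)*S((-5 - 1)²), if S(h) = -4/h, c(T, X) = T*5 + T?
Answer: 988/9 ≈ 109.78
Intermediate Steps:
c(T, X) = 6*T (c(T, X) = 5*T + T = 6*T)
(((0 + 6)²*c(-5, 6) + 6) + 86)*S((-5 - 1)²) = (((0 + 6)²*(6*(-5)) + 6) + 86)*(-4/(-5 - 1)²) = ((6²*(-30) + 6) + 86)*(-4/((-6)²)) = ((36*(-30) + 6) + 86)*(-4/36) = ((-1080 + 6) + 86)*(-4*1/36) = (-1074 + 86)*(-⅑) = -988*(-⅑) = 988/9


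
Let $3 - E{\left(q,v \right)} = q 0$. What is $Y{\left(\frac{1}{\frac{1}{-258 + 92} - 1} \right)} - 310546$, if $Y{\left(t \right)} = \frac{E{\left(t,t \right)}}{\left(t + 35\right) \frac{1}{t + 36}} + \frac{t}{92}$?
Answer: $- \frac{4515923254343}{14542026} \approx -3.1054 \cdot 10^{5}$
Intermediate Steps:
$E{\left(q,v \right)} = 3$ ($E{\left(q,v \right)} = 3 - q 0 = 3 - 0 = 3 + 0 = 3$)
$Y{\left(t \right)} = \frac{t}{92} + \frac{3 \left(36 + t\right)}{35 + t}$ ($Y{\left(t \right)} = \frac{3}{\left(t + 35\right) \frac{1}{t + 36}} + \frac{t}{92} = \frac{3}{\left(35 + t\right) \frac{1}{36 + t}} + t \frac{1}{92} = \frac{3}{\frac{1}{36 + t} \left(35 + t\right)} + \frac{t}{92} = 3 \frac{36 + t}{35 + t} + \frac{t}{92} = \frac{3 \left(36 + t\right)}{35 + t} + \frac{t}{92} = \frac{t}{92} + \frac{3 \left(36 + t\right)}{35 + t}$)
$Y{\left(\frac{1}{\frac{1}{-258 + 92} - 1} \right)} - 310546 = \frac{9936 + \left(\frac{1}{\frac{1}{-258 + 92} - 1}\right)^{2} + \frac{311}{\frac{1}{-258 + 92} - 1}}{92 \left(35 + \frac{1}{\frac{1}{-258 + 92} - 1}\right)} - 310546 = \frac{9936 + \left(\frac{1}{\frac{1}{-166} - 1}\right)^{2} + \frac{311}{\frac{1}{-166} - 1}}{92 \left(35 + \frac{1}{\frac{1}{-166} - 1}\right)} - 310546 = \frac{9936 + \left(\frac{1}{- \frac{1}{166} - 1}\right)^{2} + \frac{311}{- \frac{1}{166} - 1}}{92 \left(35 + \frac{1}{- \frac{1}{166} - 1}\right)} - 310546 = \frac{9936 + \left(\frac{1}{- \frac{167}{166}}\right)^{2} + \frac{311}{- \frac{167}{166}}}{92 \left(35 + \frac{1}{- \frac{167}{166}}\right)} - 310546 = \frac{9936 + \left(- \frac{166}{167}\right)^{2} + 311 \left(- \frac{166}{167}\right)}{92 \left(35 - \frac{166}{167}\right)} - 310546 = \frac{9936 + \frac{27556}{27889} - \frac{51626}{167}}{92 \cdot \frac{5679}{167}} - 310546 = \frac{1}{92} \cdot \frac{167}{5679} \cdot \frac{268511118}{27889} - 310546 = \frac{44751853}{14542026} - 310546 = - \frac{4515923254343}{14542026}$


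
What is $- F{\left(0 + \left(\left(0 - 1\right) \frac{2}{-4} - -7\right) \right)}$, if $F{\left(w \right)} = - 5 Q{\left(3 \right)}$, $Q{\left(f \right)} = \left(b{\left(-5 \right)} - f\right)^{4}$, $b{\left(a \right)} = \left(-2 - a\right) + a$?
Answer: $3125$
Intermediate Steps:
$b{\left(a \right)} = -2$
$Q{\left(f \right)} = \left(-2 - f\right)^{4}$
$F{\left(w \right)} = -3125$ ($F{\left(w \right)} = - 5 \left(2 + 3\right)^{4} = - 5 \cdot 5^{4} = \left(-5\right) 625 = -3125$)
$- F{\left(0 + \left(\left(0 - 1\right) \frac{2}{-4} - -7\right) \right)} = \left(-1\right) \left(-3125\right) = 3125$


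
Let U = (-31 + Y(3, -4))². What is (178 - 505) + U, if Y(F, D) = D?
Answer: 898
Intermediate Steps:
U = 1225 (U = (-31 - 4)² = (-35)² = 1225)
(178 - 505) + U = (178 - 505) + 1225 = -327 + 1225 = 898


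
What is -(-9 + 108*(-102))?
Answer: 11025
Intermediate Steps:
-(-9 + 108*(-102)) = -(-9 - 11016) = -1*(-11025) = 11025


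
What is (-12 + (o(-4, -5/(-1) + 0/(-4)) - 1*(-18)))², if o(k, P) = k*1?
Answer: 4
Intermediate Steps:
o(k, P) = k
(-12 + (o(-4, -5/(-1) + 0/(-4)) - 1*(-18)))² = (-12 + (-4 - 1*(-18)))² = (-12 + (-4 + 18))² = (-12 + 14)² = 2² = 4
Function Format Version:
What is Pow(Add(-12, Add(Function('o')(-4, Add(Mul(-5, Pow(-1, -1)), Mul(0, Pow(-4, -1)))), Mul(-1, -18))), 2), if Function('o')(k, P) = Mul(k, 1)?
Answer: 4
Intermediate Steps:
Function('o')(k, P) = k
Pow(Add(-12, Add(Function('o')(-4, Add(Mul(-5, Pow(-1, -1)), Mul(0, Pow(-4, -1)))), Mul(-1, -18))), 2) = Pow(Add(-12, Add(-4, Mul(-1, -18))), 2) = Pow(Add(-12, Add(-4, 18)), 2) = Pow(Add(-12, 14), 2) = Pow(2, 2) = 4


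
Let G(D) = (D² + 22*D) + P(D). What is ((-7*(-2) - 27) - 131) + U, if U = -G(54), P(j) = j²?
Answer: -7164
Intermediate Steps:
G(D) = 2*D² + 22*D (G(D) = (D² + 22*D) + D² = 2*D² + 22*D)
U = -7020 (U = -2*54*(11 + 54) = -2*54*65 = -1*7020 = -7020)
((-7*(-2) - 27) - 131) + U = ((-7*(-2) - 27) - 131) - 7020 = ((14 - 27) - 131) - 7020 = (-13 - 131) - 7020 = -144 - 7020 = -7164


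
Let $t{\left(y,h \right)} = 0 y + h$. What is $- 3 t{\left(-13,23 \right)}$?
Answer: $-69$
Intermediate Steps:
$t{\left(y,h \right)} = h$ ($t{\left(y,h \right)} = 0 + h = h$)
$- 3 t{\left(-13,23 \right)} = \left(-3\right) 23 = -69$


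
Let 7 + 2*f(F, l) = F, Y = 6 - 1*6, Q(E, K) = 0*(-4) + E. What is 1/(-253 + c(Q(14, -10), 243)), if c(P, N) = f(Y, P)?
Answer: -2/513 ≈ -0.0038986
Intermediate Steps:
Q(E, K) = E (Q(E, K) = 0 + E = E)
Y = 0 (Y = 6 - 6 = 0)
f(F, l) = -7/2 + F/2
c(P, N) = -7/2 (c(P, N) = -7/2 + (½)*0 = -7/2 + 0 = -7/2)
1/(-253 + c(Q(14, -10), 243)) = 1/(-253 - 7/2) = 1/(-513/2) = -2/513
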